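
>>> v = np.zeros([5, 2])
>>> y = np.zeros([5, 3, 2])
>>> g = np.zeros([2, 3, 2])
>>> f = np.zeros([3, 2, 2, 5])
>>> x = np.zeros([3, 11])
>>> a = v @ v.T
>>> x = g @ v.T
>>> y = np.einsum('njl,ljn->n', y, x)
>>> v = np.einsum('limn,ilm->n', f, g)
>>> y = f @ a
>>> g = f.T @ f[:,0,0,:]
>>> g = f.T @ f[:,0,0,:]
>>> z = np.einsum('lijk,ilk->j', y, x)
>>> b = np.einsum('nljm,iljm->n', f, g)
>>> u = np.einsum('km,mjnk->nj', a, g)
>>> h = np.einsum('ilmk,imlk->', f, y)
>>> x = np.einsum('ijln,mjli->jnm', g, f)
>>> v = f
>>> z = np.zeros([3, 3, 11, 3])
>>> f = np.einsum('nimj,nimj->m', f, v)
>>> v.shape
(3, 2, 2, 5)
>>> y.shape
(3, 2, 2, 5)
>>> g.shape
(5, 2, 2, 5)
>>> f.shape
(2,)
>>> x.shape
(2, 5, 3)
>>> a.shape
(5, 5)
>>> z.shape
(3, 3, 11, 3)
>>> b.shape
(3,)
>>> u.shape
(2, 2)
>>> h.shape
()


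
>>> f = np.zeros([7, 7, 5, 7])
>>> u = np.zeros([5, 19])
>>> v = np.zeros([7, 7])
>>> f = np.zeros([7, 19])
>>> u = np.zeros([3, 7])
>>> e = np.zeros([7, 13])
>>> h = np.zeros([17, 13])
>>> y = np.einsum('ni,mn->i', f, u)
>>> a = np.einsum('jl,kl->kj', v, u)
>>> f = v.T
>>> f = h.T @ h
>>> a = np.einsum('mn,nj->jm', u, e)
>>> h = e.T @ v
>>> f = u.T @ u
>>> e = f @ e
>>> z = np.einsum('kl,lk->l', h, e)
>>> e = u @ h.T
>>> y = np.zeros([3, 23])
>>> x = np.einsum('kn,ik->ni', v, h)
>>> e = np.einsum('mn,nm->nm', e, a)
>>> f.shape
(7, 7)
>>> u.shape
(3, 7)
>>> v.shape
(7, 7)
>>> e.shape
(13, 3)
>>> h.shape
(13, 7)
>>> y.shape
(3, 23)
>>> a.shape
(13, 3)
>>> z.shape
(7,)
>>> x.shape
(7, 13)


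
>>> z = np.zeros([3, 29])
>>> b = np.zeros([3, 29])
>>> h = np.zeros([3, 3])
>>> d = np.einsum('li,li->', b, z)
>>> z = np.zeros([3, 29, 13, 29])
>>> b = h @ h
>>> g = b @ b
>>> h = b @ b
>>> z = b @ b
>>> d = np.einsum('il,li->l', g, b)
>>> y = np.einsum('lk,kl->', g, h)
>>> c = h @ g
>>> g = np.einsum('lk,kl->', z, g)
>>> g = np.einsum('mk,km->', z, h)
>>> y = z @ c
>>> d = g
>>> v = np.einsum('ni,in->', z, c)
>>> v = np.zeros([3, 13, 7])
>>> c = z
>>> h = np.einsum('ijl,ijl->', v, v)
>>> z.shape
(3, 3)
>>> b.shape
(3, 3)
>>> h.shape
()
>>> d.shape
()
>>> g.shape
()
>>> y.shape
(3, 3)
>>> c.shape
(3, 3)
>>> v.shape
(3, 13, 7)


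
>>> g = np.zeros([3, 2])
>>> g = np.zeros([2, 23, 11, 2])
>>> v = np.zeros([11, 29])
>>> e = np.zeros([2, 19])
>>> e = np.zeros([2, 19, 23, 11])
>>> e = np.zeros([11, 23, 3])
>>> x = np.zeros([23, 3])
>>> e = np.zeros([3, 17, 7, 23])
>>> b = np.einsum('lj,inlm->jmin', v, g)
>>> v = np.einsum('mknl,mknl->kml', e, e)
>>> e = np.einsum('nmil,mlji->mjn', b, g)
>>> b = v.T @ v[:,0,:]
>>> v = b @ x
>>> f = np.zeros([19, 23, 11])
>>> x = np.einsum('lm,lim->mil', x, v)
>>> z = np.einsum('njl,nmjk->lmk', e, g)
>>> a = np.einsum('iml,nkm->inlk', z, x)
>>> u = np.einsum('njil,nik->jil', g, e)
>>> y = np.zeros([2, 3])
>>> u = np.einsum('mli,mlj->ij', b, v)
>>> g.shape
(2, 23, 11, 2)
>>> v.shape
(23, 3, 3)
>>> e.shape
(2, 11, 29)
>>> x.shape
(3, 3, 23)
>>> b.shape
(23, 3, 23)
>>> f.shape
(19, 23, 11)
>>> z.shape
(29, 23, 2)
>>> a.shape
(29, 3, 2, 3)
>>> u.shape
(23, 3)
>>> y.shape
(2, 3)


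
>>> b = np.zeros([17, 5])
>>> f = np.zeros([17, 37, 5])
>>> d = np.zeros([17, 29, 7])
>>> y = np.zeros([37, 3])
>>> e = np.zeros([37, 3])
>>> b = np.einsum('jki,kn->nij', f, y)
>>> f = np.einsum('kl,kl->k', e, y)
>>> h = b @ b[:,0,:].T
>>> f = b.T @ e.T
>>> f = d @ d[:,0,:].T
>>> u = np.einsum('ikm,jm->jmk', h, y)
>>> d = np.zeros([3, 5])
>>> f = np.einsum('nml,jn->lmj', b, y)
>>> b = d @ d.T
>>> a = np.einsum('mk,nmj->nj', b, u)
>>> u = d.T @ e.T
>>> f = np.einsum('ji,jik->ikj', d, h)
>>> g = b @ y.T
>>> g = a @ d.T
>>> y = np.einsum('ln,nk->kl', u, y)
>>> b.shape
(3, 3)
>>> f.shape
(5, 3, 3)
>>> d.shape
(3, 5)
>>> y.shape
(3, 5)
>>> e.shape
(37, 3)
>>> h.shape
(3, 5, 3)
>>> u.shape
(5, 37)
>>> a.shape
(37, 5)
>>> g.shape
(37, 3)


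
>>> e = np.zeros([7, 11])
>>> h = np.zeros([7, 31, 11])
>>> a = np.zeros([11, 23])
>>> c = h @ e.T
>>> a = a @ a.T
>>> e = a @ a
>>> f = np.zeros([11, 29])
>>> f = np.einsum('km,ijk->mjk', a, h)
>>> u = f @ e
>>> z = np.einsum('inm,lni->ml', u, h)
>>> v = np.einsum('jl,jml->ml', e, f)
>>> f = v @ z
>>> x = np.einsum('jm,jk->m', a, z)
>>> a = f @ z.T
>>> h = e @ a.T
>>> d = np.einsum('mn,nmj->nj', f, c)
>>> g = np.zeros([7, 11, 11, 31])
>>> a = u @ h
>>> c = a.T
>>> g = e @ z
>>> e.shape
(11, 11)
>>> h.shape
(11, 31)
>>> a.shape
(11, 31, 31)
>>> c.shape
(31, 31, 11)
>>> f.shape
(31, 7)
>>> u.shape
(11, 31, 11)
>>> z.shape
(11, 7)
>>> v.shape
(31, 11)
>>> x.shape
(11,)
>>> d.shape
(7, 7)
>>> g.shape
(11, 7)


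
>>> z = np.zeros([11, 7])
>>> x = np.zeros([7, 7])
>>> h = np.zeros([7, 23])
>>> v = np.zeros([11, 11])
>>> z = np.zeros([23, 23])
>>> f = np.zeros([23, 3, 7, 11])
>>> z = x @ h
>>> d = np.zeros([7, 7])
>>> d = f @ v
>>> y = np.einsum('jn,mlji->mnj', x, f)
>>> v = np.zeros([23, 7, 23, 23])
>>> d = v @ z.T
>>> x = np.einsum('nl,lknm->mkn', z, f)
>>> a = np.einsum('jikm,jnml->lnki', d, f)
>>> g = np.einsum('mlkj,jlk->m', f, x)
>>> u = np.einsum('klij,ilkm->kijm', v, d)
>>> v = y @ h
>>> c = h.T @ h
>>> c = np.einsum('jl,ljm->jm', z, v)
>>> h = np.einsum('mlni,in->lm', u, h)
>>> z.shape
(7, 23)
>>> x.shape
(11, 3, 7)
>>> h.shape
(23, 23)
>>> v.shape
(23, 7, 23)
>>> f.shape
(23, 3, 7, 11)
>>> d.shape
(23, 7, 23, 7)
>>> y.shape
(23, 7, 7)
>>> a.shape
(11, 3, 23, 7)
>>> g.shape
(23,)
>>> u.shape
(23, 23, 23, 7)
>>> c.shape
(7, 23)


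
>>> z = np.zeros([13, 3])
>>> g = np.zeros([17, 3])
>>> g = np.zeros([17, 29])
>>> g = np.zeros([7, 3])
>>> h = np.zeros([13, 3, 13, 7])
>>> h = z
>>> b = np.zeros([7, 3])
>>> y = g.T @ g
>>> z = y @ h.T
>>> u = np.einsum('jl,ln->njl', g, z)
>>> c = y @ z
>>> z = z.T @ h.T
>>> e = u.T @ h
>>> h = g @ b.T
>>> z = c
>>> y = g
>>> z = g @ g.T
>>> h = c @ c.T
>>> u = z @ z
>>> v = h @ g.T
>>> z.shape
(7, 7)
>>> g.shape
(7, 3)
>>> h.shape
(3, 3)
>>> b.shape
(7, 3)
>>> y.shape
(7, 3)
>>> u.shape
(7, 7)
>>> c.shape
(3, 13)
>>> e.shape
(3, 7, 3)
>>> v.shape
(3, 7)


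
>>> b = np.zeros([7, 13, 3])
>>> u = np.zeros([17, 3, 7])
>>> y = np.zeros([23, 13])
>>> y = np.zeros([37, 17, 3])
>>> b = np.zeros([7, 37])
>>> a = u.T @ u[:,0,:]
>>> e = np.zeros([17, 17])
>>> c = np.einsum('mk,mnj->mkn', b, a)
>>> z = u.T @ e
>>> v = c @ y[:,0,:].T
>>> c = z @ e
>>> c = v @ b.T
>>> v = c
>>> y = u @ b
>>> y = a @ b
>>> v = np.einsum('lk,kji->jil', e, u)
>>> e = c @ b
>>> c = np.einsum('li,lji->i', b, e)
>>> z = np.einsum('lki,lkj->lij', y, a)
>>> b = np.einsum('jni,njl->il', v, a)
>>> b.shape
(17, 7)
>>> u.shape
(17, 3, 7)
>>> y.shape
(7, 3, 37)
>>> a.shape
(7, 3, 7)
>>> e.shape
(7, 37, 37)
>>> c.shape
(37,)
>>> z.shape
(7, 37, 7)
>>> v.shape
(3, 7, 17)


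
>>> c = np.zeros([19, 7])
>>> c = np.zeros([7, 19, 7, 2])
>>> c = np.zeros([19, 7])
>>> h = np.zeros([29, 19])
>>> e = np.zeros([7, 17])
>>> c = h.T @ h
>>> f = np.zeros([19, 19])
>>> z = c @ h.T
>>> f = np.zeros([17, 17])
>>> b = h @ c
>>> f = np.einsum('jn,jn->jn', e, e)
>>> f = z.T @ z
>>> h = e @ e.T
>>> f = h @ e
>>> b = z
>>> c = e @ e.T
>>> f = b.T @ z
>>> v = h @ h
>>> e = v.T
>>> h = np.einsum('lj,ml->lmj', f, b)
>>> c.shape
(7, 7)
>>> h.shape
(29, 19, 29)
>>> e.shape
(7, 7)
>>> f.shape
(29, 29)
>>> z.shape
(19, 29)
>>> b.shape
(19, 29)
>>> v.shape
(7, 7)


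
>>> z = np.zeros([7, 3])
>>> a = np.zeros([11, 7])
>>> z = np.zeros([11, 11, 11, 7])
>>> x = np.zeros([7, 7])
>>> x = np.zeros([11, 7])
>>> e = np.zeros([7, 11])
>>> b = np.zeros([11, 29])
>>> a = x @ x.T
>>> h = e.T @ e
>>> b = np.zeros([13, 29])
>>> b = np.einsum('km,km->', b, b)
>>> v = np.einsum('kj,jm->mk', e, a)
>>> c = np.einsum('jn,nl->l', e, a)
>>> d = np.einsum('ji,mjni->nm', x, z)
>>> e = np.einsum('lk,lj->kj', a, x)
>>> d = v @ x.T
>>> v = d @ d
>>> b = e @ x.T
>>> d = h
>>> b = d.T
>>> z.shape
(11, 11, 11, 7)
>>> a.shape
(11, 11)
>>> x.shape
(11, 7)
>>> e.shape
(11, 7)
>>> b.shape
(11, 11)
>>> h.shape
(11, 11)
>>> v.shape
(11, 11)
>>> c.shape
(11,)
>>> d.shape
(11, 11)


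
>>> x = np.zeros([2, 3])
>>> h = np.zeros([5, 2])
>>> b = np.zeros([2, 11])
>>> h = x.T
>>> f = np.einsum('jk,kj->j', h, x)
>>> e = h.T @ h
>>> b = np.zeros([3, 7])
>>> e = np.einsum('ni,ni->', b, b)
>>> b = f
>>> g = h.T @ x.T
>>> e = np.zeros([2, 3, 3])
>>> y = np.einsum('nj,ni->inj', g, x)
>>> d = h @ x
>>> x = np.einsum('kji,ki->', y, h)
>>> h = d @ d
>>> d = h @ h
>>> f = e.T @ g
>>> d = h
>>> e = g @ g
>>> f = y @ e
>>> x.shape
()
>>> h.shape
(3, 3)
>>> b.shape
(3,)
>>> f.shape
(3, 2, 2)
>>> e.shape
(2, 2)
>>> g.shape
(2, 2)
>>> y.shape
(3, 2, 2)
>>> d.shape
(3, 3)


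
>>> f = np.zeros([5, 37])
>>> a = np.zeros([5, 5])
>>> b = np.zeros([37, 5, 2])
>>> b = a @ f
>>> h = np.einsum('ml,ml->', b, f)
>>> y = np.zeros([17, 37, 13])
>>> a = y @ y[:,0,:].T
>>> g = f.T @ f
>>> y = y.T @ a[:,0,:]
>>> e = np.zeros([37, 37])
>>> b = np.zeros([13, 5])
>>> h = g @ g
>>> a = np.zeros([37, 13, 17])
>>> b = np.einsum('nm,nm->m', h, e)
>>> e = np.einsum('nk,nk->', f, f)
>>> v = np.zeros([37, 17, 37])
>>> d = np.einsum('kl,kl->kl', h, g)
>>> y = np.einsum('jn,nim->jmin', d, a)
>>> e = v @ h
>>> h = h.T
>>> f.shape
(5, 37)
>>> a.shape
(37, 13, 17)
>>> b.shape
(37,)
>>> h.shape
(37, 37)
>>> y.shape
(37, 17, 13, 37)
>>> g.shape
(37, 37)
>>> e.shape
(37, 17, 37)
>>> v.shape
(37, 17, 37)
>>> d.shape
(37, 37)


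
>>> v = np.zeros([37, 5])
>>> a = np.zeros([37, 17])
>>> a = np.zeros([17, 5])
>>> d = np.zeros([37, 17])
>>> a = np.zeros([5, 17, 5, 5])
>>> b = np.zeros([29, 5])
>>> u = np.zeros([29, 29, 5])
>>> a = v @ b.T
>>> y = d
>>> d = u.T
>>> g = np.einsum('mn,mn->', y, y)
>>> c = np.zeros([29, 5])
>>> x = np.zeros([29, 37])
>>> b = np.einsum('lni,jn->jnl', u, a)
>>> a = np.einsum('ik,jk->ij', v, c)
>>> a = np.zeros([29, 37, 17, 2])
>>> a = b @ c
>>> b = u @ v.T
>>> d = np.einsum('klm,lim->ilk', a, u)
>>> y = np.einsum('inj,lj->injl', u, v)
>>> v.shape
(37, 5)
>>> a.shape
(37, 29, 5)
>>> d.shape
(29, 29, 37)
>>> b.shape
(29, 29, 37)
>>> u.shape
(29, 29, 5)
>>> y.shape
(29, 29, 5, 37)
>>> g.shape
()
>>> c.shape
(29, 5)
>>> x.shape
(29, 37)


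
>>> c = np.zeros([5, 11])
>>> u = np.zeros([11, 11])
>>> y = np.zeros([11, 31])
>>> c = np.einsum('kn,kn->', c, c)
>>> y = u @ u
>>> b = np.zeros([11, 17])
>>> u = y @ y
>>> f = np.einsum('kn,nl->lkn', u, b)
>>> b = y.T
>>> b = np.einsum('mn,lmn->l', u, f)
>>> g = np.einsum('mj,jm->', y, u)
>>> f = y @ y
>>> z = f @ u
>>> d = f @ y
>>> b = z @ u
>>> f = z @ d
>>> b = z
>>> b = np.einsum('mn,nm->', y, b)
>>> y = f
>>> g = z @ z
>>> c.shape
()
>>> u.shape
(11, 11)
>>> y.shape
(11, 11)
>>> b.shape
()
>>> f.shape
(11, 11)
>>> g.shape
(11, 11)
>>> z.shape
(11, 11)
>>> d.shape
(11, 11)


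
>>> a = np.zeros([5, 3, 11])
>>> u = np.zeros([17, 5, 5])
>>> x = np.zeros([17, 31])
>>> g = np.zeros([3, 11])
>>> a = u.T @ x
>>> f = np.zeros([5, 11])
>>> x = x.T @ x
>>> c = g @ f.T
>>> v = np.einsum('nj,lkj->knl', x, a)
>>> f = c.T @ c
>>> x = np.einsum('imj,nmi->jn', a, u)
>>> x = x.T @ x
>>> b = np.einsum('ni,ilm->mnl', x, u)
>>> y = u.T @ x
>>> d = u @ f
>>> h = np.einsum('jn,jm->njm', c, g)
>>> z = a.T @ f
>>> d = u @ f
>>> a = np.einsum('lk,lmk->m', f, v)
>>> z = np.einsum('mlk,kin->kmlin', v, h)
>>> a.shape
(31,)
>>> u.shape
(17, 5, 5)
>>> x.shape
(17, 17)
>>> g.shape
(3, 11)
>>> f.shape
(5, 5)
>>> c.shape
(3, 5)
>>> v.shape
(5, 31, 5)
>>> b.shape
(5, 17, 5)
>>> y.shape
(5, 5, 17)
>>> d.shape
(17, 5, 5)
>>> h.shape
(5, 3, 11)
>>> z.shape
(5, 5, 31, 3, 11)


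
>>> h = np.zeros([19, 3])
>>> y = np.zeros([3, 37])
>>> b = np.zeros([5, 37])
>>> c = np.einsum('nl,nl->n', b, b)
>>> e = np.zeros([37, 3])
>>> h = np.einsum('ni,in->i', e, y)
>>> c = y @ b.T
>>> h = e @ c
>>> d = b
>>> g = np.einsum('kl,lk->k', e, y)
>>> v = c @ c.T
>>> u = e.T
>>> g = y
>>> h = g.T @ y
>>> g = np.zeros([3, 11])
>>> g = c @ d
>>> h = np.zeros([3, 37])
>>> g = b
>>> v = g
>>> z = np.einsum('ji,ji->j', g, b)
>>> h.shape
(3, 37)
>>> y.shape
(3, 37)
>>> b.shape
(5, 37)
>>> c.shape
(3, 5)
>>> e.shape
(37, 3)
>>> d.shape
(5, 37)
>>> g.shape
(5, 37)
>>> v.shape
(5, 37)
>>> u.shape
(3, 37)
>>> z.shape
(5,)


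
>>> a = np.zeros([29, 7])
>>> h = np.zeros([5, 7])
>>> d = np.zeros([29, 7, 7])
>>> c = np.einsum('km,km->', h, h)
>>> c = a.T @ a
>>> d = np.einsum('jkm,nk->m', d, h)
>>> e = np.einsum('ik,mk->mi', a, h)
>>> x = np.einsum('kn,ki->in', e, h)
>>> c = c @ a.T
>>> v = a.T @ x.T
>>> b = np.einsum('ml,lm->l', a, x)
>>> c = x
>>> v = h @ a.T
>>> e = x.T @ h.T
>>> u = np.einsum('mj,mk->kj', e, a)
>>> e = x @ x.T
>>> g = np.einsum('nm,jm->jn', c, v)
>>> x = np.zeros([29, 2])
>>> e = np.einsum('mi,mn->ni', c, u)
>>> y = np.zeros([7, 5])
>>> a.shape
(29, 7)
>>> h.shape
(5, 7)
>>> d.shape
(7,)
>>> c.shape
(7, 29)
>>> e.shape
(5, 29)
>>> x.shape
(29, 2)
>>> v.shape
(5, 29)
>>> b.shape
(7,)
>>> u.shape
(7, 5)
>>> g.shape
(5, 7)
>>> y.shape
(7, 5)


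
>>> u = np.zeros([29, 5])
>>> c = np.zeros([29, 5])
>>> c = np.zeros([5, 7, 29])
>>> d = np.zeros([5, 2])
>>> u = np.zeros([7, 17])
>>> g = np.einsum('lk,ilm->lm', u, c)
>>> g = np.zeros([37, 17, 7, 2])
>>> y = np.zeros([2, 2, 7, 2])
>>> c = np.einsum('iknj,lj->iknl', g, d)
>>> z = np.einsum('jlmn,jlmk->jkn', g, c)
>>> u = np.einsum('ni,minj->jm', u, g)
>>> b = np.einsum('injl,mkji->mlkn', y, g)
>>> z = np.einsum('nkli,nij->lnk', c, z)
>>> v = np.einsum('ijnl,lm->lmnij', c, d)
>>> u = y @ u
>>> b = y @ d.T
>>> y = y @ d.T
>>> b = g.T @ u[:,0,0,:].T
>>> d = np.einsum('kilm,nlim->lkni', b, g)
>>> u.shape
(2, 2, 7, 37)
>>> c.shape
(37, 17, 7, 5)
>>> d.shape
(17, 2, 37, 7)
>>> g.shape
(37, 17, 7, 2)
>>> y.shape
(2, 2, 7, 5)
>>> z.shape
(7, 37, 17)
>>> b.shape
(2, 7, 17, 2)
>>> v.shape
(5, 2, 7, 37, 17)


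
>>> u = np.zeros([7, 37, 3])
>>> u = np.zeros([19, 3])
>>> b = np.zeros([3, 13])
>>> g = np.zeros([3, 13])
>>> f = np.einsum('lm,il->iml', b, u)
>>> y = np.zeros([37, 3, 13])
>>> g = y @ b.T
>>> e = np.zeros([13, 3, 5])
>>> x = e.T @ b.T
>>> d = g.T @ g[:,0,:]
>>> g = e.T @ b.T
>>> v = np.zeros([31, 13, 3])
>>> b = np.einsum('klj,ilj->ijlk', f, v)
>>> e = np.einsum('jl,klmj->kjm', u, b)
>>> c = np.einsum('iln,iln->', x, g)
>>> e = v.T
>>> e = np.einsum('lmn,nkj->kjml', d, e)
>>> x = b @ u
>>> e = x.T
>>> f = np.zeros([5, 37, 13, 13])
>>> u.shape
(19, 3)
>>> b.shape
(31, 3, 13, 19)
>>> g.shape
(5, 3, 3)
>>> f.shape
(5, 37, 13, 13)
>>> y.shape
(37, 3, 13)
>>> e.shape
(3, 13, 3, 31)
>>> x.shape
(31, 3, 13, 3)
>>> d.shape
(3, 3, 3)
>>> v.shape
(31, 13, 3)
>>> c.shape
()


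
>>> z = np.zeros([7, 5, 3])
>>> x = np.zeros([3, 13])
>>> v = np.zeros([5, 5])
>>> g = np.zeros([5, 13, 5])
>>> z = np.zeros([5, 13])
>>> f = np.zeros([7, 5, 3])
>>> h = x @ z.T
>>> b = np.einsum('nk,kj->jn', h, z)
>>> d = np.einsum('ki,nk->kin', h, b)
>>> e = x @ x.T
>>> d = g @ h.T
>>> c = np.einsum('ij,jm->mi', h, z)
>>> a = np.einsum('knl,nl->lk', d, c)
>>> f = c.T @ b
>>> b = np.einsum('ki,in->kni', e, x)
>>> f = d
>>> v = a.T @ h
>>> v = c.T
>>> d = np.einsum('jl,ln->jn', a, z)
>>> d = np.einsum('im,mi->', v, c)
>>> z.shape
(5, 13)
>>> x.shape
(3, 13)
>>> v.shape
(3, 13)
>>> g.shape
(5, 13, 5)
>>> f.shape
(5, 13, 3)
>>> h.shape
(3, 5)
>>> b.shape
(3, 13, 3)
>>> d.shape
()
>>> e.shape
(3, 3)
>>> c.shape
(13, 3)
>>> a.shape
(3, 5)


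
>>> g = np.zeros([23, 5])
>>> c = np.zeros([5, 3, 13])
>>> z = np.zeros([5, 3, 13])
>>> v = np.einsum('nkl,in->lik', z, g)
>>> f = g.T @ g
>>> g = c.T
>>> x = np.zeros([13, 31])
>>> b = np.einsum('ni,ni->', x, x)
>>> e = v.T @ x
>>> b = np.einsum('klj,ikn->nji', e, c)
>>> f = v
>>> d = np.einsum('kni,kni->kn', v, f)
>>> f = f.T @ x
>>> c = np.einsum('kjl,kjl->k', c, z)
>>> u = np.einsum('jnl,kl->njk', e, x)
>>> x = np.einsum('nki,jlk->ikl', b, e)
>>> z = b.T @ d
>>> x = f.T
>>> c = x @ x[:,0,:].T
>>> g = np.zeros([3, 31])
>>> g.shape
(3, 31)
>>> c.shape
(31, 23, 31)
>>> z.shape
(5, 31, 23)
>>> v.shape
(13, 23, 3)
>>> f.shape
(3, 23, 31)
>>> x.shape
(31, 23, 3)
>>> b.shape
(13, 31, 5)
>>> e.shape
(3, 23, 31)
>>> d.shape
(13, 23)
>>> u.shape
(23, 3, 13)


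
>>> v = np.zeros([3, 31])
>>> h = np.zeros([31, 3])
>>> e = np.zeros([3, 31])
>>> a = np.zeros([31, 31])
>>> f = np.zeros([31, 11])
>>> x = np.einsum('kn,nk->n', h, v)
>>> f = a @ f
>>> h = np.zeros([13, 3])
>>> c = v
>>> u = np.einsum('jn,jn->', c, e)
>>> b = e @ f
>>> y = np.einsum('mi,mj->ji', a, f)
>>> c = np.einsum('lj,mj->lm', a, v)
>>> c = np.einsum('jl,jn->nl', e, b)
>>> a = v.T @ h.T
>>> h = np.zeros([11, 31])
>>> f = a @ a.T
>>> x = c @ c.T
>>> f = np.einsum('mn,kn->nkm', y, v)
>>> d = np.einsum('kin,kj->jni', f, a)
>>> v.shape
(3, 31)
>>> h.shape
(11, 31)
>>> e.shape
(3, 31)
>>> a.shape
(31, 13)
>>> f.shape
(31, 3, 11)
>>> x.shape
(11, 11)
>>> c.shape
(11, 31)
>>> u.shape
()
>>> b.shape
(3, 11)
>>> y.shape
(11, 31)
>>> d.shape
(13, 11, 3)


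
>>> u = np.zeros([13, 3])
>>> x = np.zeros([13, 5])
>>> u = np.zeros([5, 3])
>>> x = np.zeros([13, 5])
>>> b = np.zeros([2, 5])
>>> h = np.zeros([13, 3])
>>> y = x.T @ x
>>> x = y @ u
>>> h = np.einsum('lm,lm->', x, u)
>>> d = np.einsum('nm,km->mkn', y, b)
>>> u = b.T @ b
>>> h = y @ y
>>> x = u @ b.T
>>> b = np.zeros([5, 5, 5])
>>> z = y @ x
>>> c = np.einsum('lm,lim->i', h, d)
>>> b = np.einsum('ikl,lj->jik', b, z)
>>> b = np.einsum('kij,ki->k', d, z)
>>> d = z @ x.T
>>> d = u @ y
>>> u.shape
(5, 5)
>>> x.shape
(5, 2)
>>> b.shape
(5,)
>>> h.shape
(5, 5)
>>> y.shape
(5, 5)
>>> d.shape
(5, 5)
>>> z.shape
(5, 2)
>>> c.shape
(2,)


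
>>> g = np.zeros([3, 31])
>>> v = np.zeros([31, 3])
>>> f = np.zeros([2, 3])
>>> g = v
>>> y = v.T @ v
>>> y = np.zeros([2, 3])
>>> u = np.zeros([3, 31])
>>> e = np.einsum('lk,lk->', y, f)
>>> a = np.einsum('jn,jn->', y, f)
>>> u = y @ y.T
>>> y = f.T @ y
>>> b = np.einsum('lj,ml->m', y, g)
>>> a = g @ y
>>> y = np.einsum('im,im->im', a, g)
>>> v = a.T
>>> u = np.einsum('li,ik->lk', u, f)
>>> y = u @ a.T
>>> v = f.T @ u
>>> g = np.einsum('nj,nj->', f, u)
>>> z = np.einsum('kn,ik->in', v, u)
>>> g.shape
()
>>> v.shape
(3, 3)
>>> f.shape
(2, 3)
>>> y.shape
(2, 31)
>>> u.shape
(2, 3)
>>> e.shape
()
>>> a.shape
(31, 3)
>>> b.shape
(31,)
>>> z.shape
(2, 3)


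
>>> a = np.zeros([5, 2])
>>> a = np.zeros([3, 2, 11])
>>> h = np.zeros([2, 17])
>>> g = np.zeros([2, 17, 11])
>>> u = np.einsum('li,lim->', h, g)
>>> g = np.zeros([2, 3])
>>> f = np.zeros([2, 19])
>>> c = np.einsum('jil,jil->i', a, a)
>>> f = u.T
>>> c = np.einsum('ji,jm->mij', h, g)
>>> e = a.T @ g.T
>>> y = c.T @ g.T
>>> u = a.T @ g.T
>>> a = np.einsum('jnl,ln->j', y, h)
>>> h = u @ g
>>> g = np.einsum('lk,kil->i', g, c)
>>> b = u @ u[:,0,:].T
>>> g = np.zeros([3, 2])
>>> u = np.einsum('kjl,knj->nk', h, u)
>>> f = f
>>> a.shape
(2,)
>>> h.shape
(11, 2, 3)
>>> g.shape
(3, 2)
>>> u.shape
(2, 11)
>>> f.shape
()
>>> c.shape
(3, 17, 2)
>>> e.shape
(11, 2, 2)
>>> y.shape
(2, 17, 2)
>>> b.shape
(11, 2, 11)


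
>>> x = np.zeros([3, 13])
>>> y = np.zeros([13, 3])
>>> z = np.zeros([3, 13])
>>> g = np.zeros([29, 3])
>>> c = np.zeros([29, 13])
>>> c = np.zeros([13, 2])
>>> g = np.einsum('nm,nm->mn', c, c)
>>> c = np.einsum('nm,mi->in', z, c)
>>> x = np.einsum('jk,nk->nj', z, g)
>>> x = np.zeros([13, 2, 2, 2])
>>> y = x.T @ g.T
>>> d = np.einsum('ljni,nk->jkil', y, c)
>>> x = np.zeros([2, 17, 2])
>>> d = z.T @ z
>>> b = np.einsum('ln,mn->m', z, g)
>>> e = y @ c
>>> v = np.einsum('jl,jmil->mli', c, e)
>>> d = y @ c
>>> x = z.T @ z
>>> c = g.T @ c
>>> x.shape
(13, 13)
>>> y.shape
(2, 2, 2, 2)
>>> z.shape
(3, 13)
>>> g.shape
(2, 13)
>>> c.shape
(13, 3)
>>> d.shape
(2, 2, 2, 3)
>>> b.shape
(2,)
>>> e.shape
(2, 2, 2, 3)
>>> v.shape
(2, 3, 2)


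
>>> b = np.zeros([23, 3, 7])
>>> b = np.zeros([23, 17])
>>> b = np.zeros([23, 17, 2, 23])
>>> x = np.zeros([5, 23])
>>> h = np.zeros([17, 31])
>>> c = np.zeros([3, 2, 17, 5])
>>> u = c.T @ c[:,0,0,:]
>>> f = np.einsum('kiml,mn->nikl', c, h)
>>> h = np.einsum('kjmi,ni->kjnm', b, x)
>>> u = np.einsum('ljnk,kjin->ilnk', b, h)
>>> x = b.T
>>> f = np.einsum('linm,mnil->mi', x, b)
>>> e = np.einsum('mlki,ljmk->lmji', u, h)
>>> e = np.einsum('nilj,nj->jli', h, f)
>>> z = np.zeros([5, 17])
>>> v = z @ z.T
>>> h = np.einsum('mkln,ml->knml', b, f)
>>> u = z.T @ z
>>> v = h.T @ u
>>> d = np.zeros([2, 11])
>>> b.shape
(23, 17, 2, 23)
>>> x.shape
(23, 2, 17, 23)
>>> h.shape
(17, 23, 23, 2)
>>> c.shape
(3, 2, 17, 5)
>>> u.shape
(17, 17)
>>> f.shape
(23, 2)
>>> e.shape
(2, 5, 17)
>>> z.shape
(5, 17)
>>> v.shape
(2, 23, 23, 17)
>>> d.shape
(2, 11)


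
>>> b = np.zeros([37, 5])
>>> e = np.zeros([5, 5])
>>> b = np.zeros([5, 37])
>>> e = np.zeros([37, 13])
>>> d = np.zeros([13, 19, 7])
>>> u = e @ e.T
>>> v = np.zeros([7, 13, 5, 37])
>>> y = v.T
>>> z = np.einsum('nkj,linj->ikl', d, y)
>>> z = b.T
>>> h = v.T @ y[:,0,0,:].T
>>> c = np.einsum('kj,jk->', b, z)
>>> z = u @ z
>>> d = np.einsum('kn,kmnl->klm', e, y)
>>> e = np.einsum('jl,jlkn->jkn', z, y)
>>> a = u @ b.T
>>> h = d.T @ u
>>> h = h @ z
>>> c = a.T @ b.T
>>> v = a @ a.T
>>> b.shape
(5, 37)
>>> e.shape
(37, 13, 7)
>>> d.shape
(37, 7, 5)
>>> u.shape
(37, 37)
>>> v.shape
(37, 37)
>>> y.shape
(37, 5, 13, 7)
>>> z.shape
(37, 5)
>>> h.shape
(5, 7, 5)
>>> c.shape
(5, 5)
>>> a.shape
(37, 5)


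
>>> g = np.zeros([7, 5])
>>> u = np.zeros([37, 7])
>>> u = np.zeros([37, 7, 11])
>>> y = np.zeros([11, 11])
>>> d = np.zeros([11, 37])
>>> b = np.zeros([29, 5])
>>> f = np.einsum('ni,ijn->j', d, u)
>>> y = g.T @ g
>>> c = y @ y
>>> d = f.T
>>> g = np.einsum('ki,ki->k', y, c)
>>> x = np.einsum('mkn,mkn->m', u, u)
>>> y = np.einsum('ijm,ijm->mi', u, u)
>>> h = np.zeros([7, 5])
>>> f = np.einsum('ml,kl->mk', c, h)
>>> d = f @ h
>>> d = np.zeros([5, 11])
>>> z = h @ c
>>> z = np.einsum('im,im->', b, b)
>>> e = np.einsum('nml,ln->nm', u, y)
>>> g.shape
(5,)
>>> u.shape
(37, 7, 11)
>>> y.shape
(11, 37)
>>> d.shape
(5, 11)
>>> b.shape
(29, 5)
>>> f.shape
(5, 7)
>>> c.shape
(5, 5)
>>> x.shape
(37,)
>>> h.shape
(7, 5)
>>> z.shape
()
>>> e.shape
(37, 7)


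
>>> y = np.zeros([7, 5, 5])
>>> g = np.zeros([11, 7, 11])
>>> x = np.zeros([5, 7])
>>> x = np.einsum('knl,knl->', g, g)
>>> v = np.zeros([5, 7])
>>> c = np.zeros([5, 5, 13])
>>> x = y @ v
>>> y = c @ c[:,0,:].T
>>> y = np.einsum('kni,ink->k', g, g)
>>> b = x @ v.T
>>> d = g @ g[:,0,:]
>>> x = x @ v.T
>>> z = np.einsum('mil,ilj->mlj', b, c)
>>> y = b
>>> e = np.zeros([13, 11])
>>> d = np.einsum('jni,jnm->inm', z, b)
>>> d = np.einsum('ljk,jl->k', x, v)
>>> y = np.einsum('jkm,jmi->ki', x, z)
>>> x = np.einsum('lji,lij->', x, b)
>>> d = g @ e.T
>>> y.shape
(5, 13)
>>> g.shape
(11, 7, 11)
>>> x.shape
()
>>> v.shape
(5, 7)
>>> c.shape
(5, 5, 13)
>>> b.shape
(7, 5, 5)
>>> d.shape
(11, 7, 13)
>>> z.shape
(7, 5, 13)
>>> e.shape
(13, 11)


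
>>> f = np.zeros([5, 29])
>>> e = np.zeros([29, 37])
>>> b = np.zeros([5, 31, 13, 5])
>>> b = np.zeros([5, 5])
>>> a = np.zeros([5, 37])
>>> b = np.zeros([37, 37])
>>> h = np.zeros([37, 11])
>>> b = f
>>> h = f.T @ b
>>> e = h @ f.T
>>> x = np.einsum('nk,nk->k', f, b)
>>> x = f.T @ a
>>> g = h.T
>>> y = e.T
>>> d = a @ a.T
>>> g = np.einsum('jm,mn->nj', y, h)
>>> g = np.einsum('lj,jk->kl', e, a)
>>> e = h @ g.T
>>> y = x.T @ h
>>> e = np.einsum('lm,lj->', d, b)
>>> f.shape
(5, 29)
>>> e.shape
()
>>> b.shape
(5, 29)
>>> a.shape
(5, 37)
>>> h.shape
(29, 29)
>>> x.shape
(29, 37)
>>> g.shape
(37, 29)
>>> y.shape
(37, 29)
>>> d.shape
(5, 5)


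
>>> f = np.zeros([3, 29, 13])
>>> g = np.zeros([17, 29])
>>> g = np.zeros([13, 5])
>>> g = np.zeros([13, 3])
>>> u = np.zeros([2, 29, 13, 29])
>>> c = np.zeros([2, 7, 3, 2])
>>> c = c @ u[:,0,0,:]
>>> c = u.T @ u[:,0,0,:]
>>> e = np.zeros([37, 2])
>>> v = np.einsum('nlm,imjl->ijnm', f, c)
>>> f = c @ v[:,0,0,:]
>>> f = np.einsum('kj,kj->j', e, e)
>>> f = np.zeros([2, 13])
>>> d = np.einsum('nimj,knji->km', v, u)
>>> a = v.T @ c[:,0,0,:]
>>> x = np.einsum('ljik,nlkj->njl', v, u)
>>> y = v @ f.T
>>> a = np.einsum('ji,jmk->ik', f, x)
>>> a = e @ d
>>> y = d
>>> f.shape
(2, 13)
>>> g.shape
(13, 3)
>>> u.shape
(2, 29, 13, 29)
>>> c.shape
(29, 13, 29, 29)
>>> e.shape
(37, 2)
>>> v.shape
(29, 29, 3, 13)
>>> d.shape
(2, 3)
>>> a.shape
(37, 3)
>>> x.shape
(2, 29, 29)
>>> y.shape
(2, 3)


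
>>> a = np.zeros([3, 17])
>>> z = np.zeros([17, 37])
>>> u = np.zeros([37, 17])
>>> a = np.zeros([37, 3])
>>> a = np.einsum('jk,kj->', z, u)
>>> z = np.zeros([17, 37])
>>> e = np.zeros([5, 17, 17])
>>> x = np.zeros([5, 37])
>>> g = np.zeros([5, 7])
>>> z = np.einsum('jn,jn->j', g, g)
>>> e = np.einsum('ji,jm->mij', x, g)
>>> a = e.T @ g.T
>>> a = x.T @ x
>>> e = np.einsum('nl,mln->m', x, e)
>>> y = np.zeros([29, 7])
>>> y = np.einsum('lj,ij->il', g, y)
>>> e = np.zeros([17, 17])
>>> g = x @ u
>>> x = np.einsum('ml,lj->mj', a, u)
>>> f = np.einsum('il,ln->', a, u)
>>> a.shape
(37, 37)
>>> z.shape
(5,)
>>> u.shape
(37, 17)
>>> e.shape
(17, 17)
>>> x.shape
(37, 17)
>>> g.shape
(5, 17)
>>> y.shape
(29, 5)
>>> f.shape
()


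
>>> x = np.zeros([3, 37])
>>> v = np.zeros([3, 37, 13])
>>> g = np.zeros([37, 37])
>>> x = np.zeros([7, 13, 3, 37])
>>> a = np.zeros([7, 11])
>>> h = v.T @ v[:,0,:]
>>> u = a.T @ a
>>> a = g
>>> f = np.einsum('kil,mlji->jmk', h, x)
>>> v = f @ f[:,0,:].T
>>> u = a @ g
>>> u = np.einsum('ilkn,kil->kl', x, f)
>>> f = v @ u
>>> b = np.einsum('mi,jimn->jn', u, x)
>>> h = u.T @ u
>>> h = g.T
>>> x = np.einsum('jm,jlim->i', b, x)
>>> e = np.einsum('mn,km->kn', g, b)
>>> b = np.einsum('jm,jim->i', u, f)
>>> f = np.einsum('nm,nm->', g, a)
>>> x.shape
(3,)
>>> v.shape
(3, 7, 3)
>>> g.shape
(37, 37)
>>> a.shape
(37, 37)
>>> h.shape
(37, 37)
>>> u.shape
(3, 13)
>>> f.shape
()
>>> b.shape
(7,)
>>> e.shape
(7, 37)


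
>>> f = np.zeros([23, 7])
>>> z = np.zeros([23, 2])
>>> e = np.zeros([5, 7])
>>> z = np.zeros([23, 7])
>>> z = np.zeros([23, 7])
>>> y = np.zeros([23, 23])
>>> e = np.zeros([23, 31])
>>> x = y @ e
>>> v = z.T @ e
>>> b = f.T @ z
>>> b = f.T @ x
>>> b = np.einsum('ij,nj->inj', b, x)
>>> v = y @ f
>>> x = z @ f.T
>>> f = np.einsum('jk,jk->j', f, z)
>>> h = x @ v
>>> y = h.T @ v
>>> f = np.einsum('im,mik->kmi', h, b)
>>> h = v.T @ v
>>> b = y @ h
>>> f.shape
(31, 7, 23)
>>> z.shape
(23, 7)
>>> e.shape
(23, 31)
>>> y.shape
(7, 7)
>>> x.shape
(23, 23)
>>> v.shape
(23, 7)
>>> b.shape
(7, 7)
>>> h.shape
(7, 7)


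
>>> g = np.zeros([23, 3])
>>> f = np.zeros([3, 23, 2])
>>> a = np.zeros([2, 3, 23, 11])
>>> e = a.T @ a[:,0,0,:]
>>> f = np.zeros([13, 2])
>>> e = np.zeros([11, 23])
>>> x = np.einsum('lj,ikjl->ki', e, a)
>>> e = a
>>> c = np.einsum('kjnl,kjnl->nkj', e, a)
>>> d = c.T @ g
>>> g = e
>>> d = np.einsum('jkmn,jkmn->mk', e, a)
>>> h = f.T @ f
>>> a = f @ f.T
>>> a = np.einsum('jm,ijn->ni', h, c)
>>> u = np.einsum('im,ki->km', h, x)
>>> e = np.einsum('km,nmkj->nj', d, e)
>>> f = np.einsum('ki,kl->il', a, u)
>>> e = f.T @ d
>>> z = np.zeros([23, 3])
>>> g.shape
(2, 3, 23, 11)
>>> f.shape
(23, 2)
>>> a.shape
(3, 23)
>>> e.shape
(2, 3)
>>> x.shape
(3, 2)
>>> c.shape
(23, 2, 3)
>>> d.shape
(23, 3)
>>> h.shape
(2, 2)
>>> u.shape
(3, 2)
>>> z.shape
(23, 3)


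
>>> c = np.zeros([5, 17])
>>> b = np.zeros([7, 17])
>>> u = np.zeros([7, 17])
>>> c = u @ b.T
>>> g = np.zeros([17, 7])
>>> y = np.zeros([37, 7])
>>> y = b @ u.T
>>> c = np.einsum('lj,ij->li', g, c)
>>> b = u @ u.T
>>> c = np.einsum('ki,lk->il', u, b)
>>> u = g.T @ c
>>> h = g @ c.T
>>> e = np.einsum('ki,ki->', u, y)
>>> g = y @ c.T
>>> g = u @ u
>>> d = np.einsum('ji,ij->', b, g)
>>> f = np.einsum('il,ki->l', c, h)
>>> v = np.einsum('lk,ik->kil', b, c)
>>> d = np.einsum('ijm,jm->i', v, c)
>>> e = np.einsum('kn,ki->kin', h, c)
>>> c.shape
(17, 7)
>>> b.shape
(7, 7)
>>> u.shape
(7, 7)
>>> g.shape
(7, 7)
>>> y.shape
(7, 7)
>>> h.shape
(17, 17)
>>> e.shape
(17, 7, 17)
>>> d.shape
(7,)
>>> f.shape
(7,)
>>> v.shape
(7, 17, 7)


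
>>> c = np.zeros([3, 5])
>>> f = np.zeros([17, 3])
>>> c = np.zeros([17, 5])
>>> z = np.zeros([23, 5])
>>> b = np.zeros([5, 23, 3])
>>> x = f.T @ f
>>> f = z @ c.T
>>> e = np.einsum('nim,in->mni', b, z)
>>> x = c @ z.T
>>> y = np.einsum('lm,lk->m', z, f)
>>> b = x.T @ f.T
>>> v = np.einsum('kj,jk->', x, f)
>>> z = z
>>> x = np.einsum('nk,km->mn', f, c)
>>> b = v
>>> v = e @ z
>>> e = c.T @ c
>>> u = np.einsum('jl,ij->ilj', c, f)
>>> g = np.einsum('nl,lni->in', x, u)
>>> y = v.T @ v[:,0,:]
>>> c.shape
(17, 5)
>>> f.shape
(23, 17)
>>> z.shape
(23, 5)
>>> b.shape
()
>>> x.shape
(5, 23)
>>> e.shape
(5, 5)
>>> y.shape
(5, 5, 5)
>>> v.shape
(3, 5, 5)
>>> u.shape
(23, 5, 17)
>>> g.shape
(17, 5)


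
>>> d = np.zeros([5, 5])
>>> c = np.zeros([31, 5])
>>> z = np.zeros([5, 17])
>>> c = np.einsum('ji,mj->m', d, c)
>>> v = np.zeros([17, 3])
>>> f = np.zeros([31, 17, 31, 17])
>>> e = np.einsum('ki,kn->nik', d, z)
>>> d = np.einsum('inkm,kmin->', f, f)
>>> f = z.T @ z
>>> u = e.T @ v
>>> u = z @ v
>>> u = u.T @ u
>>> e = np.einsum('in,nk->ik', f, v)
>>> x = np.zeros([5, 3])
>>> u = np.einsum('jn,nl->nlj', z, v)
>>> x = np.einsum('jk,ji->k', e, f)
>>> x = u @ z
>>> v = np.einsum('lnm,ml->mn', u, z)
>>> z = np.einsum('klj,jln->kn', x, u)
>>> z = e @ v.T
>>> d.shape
()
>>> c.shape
(31,)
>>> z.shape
(17, 5)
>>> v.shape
(5, 3)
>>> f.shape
(17, 17)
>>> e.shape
(17, 3)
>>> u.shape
(17, 3, 5)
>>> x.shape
(17, 3, 17)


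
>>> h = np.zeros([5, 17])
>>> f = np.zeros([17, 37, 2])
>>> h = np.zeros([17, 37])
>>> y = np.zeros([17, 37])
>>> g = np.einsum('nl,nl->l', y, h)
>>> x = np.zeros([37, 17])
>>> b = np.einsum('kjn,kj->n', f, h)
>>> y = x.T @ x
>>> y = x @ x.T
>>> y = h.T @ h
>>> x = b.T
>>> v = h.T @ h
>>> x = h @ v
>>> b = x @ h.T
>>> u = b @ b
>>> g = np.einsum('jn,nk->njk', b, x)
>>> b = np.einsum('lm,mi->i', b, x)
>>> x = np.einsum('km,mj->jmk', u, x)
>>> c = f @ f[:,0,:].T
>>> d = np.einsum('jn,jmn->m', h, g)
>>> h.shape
(17, 37)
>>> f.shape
(17, 37, 2)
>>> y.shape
(37, 37)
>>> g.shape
(17, 17, 37)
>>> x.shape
(37, 17, 17)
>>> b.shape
(37,)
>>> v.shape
(37, 37)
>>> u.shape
(17, 17)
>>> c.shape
(17, 37, 17)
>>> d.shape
(17,)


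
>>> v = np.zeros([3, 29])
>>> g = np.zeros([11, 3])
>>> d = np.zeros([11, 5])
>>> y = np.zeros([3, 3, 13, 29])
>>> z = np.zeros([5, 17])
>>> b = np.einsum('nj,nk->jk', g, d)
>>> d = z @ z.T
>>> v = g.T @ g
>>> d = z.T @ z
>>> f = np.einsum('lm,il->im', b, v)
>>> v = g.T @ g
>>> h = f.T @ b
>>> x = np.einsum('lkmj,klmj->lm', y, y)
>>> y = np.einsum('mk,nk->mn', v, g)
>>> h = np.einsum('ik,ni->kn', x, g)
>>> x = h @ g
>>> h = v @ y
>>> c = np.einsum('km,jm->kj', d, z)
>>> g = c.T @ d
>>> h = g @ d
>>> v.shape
(3, 3)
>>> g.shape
(5, 17)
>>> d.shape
(17, 17)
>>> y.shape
(3, 11)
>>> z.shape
(5, 17)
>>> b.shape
(3, 5)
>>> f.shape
(3, 5)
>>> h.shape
(5, 17)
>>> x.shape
(13, 3)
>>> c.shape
(17, 5)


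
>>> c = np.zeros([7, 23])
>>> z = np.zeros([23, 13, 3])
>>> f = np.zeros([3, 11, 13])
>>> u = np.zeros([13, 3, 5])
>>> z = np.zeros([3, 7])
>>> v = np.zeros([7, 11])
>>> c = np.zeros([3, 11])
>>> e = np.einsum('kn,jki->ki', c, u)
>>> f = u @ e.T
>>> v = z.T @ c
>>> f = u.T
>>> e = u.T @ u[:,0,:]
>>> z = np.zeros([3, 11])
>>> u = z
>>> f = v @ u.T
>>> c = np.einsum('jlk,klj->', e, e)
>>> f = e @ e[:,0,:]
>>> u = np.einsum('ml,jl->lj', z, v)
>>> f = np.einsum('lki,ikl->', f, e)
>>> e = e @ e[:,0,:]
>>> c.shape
()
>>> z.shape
(3, 11)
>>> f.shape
()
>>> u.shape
(11, 7)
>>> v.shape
(7, 11)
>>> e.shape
(5, 3, 5)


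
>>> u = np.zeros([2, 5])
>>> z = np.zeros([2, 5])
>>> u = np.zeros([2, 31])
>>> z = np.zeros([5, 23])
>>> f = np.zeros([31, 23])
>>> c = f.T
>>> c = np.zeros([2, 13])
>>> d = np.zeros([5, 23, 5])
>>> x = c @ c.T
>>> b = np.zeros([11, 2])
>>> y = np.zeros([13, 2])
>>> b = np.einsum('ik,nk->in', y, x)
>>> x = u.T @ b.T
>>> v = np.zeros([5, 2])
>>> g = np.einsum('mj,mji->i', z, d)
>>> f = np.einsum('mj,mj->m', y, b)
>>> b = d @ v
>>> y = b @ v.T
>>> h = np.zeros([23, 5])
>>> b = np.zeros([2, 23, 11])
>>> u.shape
(2, 31)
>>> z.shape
(5, 23)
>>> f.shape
(13,)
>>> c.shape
(2, 13)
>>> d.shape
(5, 23, 5)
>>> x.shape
(31, 13)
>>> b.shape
(2, 23, 11)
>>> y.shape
(5, 23, 5)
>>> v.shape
(5, 2)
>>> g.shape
(5,)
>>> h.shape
(23, 5)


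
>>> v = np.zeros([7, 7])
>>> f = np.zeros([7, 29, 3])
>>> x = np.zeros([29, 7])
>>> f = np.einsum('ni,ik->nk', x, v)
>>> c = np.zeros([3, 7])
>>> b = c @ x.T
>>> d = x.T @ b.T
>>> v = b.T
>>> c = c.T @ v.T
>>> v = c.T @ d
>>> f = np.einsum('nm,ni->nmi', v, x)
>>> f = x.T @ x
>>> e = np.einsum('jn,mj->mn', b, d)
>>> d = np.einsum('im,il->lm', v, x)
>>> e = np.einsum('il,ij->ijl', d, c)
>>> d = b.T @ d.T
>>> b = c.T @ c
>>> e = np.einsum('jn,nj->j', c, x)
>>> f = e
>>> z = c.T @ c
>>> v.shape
(29, 3)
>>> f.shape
(7,)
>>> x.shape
(29, 7)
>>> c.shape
(7, 29)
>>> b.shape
(29, 29)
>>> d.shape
(29, 7)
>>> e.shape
(7,)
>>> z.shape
(29, 29)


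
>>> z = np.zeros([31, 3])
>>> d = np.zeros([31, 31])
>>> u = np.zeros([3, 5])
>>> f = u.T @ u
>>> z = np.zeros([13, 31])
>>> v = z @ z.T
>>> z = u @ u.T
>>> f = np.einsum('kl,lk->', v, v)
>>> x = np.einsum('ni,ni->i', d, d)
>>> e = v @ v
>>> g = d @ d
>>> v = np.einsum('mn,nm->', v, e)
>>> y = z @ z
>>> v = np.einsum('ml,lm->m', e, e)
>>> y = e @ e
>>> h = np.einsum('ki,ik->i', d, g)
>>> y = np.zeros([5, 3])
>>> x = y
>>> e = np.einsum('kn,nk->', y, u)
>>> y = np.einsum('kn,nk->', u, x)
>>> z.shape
(3, 3)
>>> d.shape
(31, 31)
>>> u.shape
(3, 5)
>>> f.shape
()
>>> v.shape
(13,)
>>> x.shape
(5, 3)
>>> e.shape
()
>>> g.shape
(31, 31)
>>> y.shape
()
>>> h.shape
(31,)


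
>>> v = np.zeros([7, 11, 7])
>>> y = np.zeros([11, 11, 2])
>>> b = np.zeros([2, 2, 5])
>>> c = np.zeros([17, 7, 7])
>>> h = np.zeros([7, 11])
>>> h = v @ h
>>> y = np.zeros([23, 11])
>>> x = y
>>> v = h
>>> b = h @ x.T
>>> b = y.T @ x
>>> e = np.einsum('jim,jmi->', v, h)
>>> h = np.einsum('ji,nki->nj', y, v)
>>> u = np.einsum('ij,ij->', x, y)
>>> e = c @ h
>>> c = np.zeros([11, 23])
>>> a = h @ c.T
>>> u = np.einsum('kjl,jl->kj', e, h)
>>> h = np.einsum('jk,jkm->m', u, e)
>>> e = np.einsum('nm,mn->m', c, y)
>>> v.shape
(7, 11, 11)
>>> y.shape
(23, 11)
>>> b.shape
(11, 11)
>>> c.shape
(11, 23)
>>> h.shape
(23,)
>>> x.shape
(23, 11)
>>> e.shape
(23,)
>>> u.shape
(17, 7)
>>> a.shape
(7, 11)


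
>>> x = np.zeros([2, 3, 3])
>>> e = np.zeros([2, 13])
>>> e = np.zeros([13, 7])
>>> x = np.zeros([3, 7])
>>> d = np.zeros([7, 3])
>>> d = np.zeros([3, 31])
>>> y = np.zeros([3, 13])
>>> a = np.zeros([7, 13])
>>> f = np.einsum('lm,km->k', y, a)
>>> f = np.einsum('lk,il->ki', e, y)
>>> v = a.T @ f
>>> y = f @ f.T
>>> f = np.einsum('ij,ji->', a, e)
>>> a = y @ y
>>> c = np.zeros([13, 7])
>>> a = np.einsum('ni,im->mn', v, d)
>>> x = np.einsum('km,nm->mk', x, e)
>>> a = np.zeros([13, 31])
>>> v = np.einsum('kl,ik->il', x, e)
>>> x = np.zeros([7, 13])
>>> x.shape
(7, 13)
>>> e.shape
(13, 7)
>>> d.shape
(3, 31)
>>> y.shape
(7, 7)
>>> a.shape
(13, 31)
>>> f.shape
()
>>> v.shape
(13, 3)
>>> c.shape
(13, 7)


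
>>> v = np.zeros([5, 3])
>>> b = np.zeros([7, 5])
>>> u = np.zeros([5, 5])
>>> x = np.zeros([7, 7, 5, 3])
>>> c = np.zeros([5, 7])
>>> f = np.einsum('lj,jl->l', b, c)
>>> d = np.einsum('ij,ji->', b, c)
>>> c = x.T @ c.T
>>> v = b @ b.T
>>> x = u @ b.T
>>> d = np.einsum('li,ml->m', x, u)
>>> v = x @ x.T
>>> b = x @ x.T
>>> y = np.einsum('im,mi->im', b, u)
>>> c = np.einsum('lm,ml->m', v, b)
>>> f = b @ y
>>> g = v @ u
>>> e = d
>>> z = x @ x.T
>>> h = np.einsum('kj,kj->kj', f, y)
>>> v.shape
(5, 5)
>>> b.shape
(5, 5)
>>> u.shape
(5, 5)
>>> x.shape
(5, 7)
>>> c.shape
(5,)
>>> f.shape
(5, 5)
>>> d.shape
(5,)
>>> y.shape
(5, 5)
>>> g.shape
(5, 5)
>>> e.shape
(5,)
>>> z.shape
(5, 5)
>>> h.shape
(5, 5)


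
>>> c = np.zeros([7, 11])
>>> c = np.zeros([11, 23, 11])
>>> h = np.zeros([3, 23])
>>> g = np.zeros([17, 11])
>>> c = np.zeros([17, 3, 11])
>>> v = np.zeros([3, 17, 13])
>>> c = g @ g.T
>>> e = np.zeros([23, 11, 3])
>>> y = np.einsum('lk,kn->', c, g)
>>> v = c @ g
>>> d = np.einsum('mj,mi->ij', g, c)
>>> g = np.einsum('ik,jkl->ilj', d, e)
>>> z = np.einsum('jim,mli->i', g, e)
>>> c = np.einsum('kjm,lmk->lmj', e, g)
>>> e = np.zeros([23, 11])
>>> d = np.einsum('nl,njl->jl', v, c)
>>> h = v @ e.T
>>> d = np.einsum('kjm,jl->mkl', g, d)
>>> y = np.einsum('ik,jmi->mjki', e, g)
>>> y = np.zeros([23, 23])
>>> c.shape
(17, 3, 11)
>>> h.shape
(17, 23)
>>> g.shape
(17, 3, 23)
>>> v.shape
(17, 11)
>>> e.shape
(23, 11)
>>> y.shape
(23, 23)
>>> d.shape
(23, 17, 11)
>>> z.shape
(3,)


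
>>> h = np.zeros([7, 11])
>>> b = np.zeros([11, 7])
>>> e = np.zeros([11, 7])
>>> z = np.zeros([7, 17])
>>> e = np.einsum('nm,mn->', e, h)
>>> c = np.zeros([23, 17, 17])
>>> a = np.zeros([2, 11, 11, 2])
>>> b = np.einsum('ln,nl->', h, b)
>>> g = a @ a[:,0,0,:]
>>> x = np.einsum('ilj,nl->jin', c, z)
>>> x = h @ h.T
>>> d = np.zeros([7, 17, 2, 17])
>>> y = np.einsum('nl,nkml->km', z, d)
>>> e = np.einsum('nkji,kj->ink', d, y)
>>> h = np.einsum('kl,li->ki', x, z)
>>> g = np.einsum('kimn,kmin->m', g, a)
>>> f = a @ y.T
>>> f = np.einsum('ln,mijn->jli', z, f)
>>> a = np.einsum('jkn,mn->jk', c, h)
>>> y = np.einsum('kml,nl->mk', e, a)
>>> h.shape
(7, 17)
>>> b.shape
()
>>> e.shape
(17, 7, 17)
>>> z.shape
(7, 17)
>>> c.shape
(23, 17, 17)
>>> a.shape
(23, 17)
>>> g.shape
(11,)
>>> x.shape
(7, 7)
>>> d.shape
(7, 17, 2, 17)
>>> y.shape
(7, 17)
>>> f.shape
(11, 7, 11)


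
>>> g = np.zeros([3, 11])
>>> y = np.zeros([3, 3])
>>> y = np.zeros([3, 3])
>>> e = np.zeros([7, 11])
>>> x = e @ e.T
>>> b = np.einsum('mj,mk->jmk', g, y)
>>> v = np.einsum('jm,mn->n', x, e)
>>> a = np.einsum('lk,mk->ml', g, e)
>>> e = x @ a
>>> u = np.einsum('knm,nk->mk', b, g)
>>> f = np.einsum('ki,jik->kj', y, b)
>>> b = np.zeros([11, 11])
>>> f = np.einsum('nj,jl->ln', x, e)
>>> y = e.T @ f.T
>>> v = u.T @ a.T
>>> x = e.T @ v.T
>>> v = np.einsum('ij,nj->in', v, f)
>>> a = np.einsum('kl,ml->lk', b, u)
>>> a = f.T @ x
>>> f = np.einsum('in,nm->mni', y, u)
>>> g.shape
(3, 11)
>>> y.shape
(3, 3)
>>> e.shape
(7, 3)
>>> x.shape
(3, 11)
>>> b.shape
(11, 11)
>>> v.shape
(11, 3)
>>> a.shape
(7, 11)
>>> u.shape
(3, 11)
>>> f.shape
(11, 3, 3)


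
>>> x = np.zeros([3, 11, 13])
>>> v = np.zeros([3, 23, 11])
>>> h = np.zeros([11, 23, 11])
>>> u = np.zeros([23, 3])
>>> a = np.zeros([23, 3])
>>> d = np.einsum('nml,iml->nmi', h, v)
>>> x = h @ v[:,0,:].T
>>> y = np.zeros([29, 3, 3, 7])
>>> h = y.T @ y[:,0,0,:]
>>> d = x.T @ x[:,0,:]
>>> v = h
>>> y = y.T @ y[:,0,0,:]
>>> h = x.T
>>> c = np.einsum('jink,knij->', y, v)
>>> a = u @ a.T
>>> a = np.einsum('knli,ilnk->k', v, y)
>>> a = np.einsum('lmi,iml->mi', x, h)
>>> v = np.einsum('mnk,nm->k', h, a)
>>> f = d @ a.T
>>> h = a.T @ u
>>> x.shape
(11, 23, 3)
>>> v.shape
(11,)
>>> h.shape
(3, 3)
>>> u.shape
(23, 3)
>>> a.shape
(23, 3)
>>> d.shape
(3, 23, 3)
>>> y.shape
(7, 3, 3, 7)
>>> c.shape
()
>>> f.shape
(3, 23, 23)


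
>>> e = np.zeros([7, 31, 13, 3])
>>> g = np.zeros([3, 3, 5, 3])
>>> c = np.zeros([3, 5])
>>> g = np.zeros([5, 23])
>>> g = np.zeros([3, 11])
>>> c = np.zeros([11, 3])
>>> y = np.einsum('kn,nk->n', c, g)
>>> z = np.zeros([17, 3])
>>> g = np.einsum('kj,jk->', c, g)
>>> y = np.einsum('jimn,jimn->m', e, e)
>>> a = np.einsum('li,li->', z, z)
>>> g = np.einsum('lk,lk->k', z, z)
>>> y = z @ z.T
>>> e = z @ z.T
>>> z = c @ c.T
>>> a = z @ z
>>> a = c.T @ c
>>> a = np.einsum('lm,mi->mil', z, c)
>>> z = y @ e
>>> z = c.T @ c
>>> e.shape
(17, 17)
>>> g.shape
(3,)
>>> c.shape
(11, 3)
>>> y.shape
(17, 17)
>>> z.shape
(3, 3)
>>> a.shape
(11, 3, 11)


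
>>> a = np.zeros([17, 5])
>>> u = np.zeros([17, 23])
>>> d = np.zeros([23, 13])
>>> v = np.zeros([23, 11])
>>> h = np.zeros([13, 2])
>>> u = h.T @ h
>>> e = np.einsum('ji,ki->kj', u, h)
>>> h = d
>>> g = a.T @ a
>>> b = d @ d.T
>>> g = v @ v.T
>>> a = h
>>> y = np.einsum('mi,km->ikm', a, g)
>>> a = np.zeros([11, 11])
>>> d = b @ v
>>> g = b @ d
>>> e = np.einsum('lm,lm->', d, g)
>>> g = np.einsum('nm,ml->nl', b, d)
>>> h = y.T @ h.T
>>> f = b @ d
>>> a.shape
(11, 11)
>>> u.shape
(2, 2)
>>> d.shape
(23, 11)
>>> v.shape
(23, 11)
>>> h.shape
(23, 23, 23)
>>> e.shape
()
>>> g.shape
(23, 11)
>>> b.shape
(23, 23)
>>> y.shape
(13, 23, 23)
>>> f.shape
(23, 11)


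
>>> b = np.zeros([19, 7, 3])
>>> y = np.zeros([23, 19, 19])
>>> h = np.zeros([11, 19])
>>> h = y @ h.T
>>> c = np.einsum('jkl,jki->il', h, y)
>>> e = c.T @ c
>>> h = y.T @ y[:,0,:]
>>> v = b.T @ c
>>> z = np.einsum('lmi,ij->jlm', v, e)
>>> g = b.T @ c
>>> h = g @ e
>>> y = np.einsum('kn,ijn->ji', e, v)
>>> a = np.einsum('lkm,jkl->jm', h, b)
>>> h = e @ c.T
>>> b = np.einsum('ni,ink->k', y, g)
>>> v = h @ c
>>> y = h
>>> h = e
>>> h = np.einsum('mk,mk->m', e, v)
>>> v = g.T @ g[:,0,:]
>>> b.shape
(11,)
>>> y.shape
(11, 19)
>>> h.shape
(11,)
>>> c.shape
(19, 11)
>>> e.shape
(11, 11)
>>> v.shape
(11, 7, 11)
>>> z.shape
(11, 3, 7)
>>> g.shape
(3, 7, 11)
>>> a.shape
(19, 11)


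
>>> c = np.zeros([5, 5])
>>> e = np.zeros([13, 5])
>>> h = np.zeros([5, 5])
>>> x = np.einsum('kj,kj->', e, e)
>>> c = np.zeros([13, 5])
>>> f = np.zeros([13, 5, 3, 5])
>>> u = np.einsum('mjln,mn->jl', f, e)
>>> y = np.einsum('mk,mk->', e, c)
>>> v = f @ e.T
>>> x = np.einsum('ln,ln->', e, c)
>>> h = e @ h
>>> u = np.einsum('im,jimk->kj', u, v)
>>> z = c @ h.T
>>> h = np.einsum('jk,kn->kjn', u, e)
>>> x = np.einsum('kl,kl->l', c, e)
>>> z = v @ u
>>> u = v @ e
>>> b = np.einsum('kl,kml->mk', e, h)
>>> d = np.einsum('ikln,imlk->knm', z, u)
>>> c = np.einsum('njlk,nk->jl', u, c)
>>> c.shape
(5, 3)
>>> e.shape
(13, 5)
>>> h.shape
(13, 13, 5)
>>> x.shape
(5,)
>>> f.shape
(13, 5, 3, 5)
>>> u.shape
(13, 5, 3, 5)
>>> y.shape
()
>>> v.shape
(13, 5, 3, 13)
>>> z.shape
(13, 5, 3, 13)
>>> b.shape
(13, 13)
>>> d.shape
(5, 13, 5)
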